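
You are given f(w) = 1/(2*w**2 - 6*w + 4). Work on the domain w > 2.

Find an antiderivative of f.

An antiderivative is F(w) = -(-log(w - 2) + log(w - 1))/2.

The denominator factors as 2*(w - 2)*(w - 1); partial fractions split f into directly integrable pieces: -1/(2*(w - 1)) + 1/(2*(w - 2)).
Check: d/dw[-(-log(w - 2) + log(w - 1))/2] = 1/(2*w**2 - 6*w + 4) = f(w).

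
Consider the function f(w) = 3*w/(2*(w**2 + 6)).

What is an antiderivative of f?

f matches the chain-rule pattern g'(h)*h' with inner function h(w) = w**2 + 6; substituting u = h(w) collapses the integral.
Check: d/dw[3*log(w**2 + 6)/4] = 3*w/(2*w**2 + 12), which equals f(w).

An antiderivative is F(w) = 3*log(w**2 + 6)/4.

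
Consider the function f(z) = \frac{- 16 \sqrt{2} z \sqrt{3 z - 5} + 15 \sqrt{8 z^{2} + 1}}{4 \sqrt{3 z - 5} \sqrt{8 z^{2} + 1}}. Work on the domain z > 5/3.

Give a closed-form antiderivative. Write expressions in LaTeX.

An antiderivative F(z) passes only if d/dz[F] lands on f(z) exactly.
Check: d/dz[\frac{\sqrt{2} \left(5 \sqrt{2} \sqrt{3 z - 5} - 2 \sqrt{8 z^{2} + 1}\right)}{4}] = \frac{- 16 \sqrt{2} z \sqrt{3 z - 5} + 15 \sqrt{8 z^{2} + 1}}{4 \sqrt{3 z - 5} \sqrt{8 z^{2} + 1}} = f(z).

An antiderivative is F(z) = \frac{\sqrt{2} \left(5 \sqrt{2} \sqrt{3 z - 5} - 2 \sqrt{8 z^{2} + 1}\right)}{4}.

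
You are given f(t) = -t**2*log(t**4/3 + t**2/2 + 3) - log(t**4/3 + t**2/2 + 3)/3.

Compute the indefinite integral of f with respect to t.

F(t) = -t**3*log(t**4/3 + t**2/2 + 3)/3 + 4*t**3/9 - t*log(t**4/3 + t**2/2 + 3)/3 + t/3 - 7*sqrt(2)*log(t**2 - 3*sqrt(2)*t/2 + 3)/8 + 7*sqrt(2)*log(t**2 + 3*sqrt(2)*t/2 + 3)/8 - 5*sqrt(30)*atan(2*sqrt(30)*t/15 - sqrt(15)/5)/12 - 5*sqrt(30)*atan(2*sqrt(30)*t/15 + sqrt(15)/5)/12 + C

Integrate term by term and add the pieces.
Check: d/dt[-t**3*log(t**4/3 + t**2/2 + 3)/3 + 4*t**3/9 - t*log(t**4/3 + t**2/2 + 3)/3 + t/3 - 7*sqrt(2)*log(t**2 - 3*sqrt(2)*t/2 + 3)/8 + 7*sqrt(2)*log(t**2 + 3*sqrt(2)*t/2 + 3)/8 - 5*sqrt(30)*atan(2*sqrt(30)*t/15 - sqrt(15)/5)/12 - 5*sqrt(30)*atan(2*sqrt(30)*t/15 + sqrt(15)/5)/12] = -t**2*log(t**4/3 + t**2/2 + 3) - log(t**4/3 + t**2/2 + 3)/3 = f(t).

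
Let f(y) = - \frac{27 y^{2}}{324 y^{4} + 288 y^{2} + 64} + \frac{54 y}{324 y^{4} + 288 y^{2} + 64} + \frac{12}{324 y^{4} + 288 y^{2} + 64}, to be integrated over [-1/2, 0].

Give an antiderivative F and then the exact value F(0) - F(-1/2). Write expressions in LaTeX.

Antiderivative: F(y) = \frac{3 \left(y - 1\right)}{4 \left(9 y^{2} + 4\right)}; value = - \frac{3}{400}

Recognize the product-rule pattern: f = u'v + uv' with u = \frac{1}{3 y^{2} + \frac{4}{3}}, v = \frac{y}{4} - \frac{1}{4}, so integration by parts undoes it.
F(y) = \frac{3 \left(y - 1\right)}{4 \left(9 y^{2} + 4\right)} is an antiderivative of f.
Check: d/dy[\frac{3 \left(y - 1\right)}{4 \left(9 y^{2} + 4\right)}] = \frac{- 27 y^{2} + 54 y + 12}{324 y^{4} + 288 y^{2} + 64}, which equals f(y).
F(0) = - \frac{3}{16}; F(-1/2) = - \frac{9}{50}.
Integral = F(0) - F(-1/2) = - \frac{3}{400}.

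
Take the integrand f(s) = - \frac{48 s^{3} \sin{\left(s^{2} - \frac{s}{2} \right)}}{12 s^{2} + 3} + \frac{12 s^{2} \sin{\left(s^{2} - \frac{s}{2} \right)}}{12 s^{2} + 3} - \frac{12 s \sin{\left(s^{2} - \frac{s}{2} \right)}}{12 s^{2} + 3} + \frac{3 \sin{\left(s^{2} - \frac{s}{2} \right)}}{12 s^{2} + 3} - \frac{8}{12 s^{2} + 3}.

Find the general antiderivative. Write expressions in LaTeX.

F(s) = 2 \cos{\left(s^{2} - \frac{s}{2} \right)} - \frac{4 \operatorname{atan}{\left(2 s \right)}}{3} + C

The integrand splits into summands that can be handled one at a time.
Check: d/ds[2 \cos{\left(s^{2} - \frac{s}{2} \right)} - \frac{4 \operatorname{atan}{\left(2 s \right)}}{3}] = \frac{- 48 s^{3} \sin{\left(s^{2} - \frac{s}{2} \right)} + 12 s^{2} \sin{\left(s^{2} - \frac{s}{2} \right)} - 12 s \sin{\left(s^{2} - \frac{s}{2} \right)} + 3 \sin{\left(s^{2} - \frac{s}{2} \right)} - 8}{12 s^{2} + 3}, which equals f(s).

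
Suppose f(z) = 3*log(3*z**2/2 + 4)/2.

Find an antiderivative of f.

An antiderivative F(z) passes only if d/dz[F] lands on f(z) exactly.
Check: d/dz[(3*z*log(3*z**2/2 + 4) - 6*z + 4*sqrt(6)*atan(sqrt(6)*z/4))/2] = 3*log(3*z**2/2 + 4)/2 = f(z).

An antiderivative is F(z) = (3*z*log(3*z**2/2 + 4) - 6*z + 4*sqrt(6)*atan(sqrt(6)*z/4))/2.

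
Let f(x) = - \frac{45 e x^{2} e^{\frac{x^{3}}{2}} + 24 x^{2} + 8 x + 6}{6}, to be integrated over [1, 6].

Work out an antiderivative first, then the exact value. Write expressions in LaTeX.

Antiderivative: F(x) = - \frac{4 x^{3}}{3} - \frac{2 x^{2}}{3} - x - 5 e e^{\frac{x^{3}}{2}}; value = - 5 e^{109} - 315 + 5 e^{\frac{3}{2}}

Differentiate the proposed F(x) back; it has to land on f(x) exactly.
F(x) = - \frac{4 x^{3}}{3} - \frac{2 x^{2}}{3} - x - 5 e e^{\frac{x^{3}}{2}} is an antiderivative of f.
Check: d/dx[- \frac{4 x^{3}}{3} - \frac{2 x^{2}}{3} - x - 5 e e^{\frac{x^{3}}{2}}] = - \frac{15 e x^{2} e^{\frac{x^{3}}{2}}}{2} - 4 x^{2} - \frac{4 x}{3} - 1, which equals f(x).
F(6) = - 5 e^{109} - 318; F(1) = - 5 e^{\frac{3}{2}} - 3.
Integral = F(6) - F(1) = - 5 e^{109} - 315 + 5 e^{\frac{3}{2}}.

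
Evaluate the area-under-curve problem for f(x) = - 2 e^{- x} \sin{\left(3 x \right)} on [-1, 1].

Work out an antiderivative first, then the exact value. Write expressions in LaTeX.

Antiderivative: F(x) = \frac{e^{- x} \sin{\left(3 x \right)}}{5} + \frac{3 e^{- x} \cos{\left(3 x \right)}}{5}; value = \frac{3 \cos{\left(3 \right)}}{5 e} + \frac{\sin{\left(3 \right)}}{5 e} + \frac{e \sin{\left(3 \right)}}{5} - \frac{3 e \cos{\left(3 \right)}}{5}

Recover f(x) by differentiating a candidate F(x); any mismatch rules it out.
F(x) = \frac{e^{- x} \sin{\left(3 x \right)}}{5} + \frac{3 e^{- x} \cos{\left(3 x \right)}}{5} is an antiderivative of f.
Check: d/dx[\frac{e^{- x} \sin{\left(3 x \right)}}{5} + \frac{3 e^{- x} \cos{\left(3 x \right)}}{5}] = - 2 e^{- x} \sin{\left(3 x \right)} = f(x).
F(1) = \frac{3 \cos{\left(3 \right)}}{5 e} + \frac{\sin{\left(3 \right)}}{5 e}; F(-1) = \frac{3 e \cos{\left(3 \right)}}{5} - \frac{e \sin{\left(3 \right)}}{5}.
Integral = F(1) - F(-1) = \frac{3 \cos{\left(3 \right)}}{5 e} + \frac{\sin{\left(3 \right)}}{5 e} + \frac{e \sin{\left(3 \right)}}{5} - \frac{3 e \cos{\left(3 \right)}}{5}.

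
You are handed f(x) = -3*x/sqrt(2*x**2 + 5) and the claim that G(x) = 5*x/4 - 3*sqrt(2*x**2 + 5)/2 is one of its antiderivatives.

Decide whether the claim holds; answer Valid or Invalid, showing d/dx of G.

Invalid: d/dx[G] - f = 5/4, which is not 0.

d/dx[G] = (-12*x + 5*sqrt(2*x**2 + 5))/(4*sqrt(2*x**2 + 5))
d/dx[G] - f(x) = 5/4 != 0.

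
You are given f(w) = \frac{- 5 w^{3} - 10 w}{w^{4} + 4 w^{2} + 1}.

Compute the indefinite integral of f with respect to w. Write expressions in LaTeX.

F(w) = - \frac{5 \log{\left(w^{4} + 4 w^{2} + 1 \right)}}{4} + C

f matches the chain-rule pattern g'(h)*h' with inner function h(w) = w^{4} + 4 w^{2} + 1; substituting u = h(w) collapses the integral.
Check: d/dw[- \frac{5 \log{\left(w^{4} + 4 w^{2} + 1 \right)}}{4}] = \frac{- 5 w^{3} - 10 w}{w^{4} + 4 w^{2} + 1} = f(w).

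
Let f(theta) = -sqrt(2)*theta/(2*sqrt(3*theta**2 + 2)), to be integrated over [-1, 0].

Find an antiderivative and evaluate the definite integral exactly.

Antiderivative: F(theta) = -sqrt(3*theta**2/2 + 1)/3; value = -1/3 + sqrt(10)/6

f matches the chain-rule pattern g'(h)*h' with inner function h(theta) = 3*theta**2/2 + 1; substituting u = h(theta) collapses the integral.
F(theta) = -sqrt(3*theta**2/2 + 1)/3 is an antiderivative of f.
Check: d/dtheta[-sqrt(3*theta**2/2 + 1)/3] = -sqrt(2)*theta/(2*sqrt(3*theta**2 + 2)) = f(theta).
F(0) = -1/3; F(-1) = -sqrt(10)/6.
Integral = F(0) - F(-1) = -1/3 + sqrt(10)/6.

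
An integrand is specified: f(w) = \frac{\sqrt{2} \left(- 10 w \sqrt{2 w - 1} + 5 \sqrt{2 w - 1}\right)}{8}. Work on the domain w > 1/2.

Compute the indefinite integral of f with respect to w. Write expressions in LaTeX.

Recover f(w) by differentiating a candidate F(w); any mismatch rules it out.
Check: d/dw[- w^{2} \sqrt{w - \frac{1}{2}} + w \sqrt{w - \frac{1}{2}} - \frac{\sqrt{w - \frac{1}{2}}}{4}] = \frac{\sqrt{2} \left(- 20 w^{2} + 20 w - 5\right)}{8 \sqrt{2 w - 1}}, which equals f(w).

F(w) = - w^{2} \sqrt{w - \frac{1}{2}} + w \sqrt{w - \frac{1}{2}} - \frac{\sqrt{w - \frac{1}{2}}}{4} + C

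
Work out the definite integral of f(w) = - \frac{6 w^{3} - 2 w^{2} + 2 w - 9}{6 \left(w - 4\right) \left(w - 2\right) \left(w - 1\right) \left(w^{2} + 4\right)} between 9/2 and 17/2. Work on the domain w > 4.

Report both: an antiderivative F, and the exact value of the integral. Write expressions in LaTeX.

Antiderivative: F(w) = - \frac{39 \log{\left(w - 4 \right)}}{80} + \frac{35 \log{\left(w - 2 \right)}}{96} + \frac{\log{\left(w - 1 \right)}}{30} + \frac{43 \log{\left(w^{2} + 4 \right)}}{960} + \frac{3 \operatorname{atan}{\left(\frac{w}{2} \right)}}{32}; value = - \frac{39 \log{\left(\frac{9}{2} \right)}}{80} - \frac{39 \log{\left(2 \right)}}{80} - \frac{35 \log{\left(\frac{5}{2} \right)}}{96} - \frac{43 \log{\left(\frac{97}{4} \right)}}{960} - \frac{3 \operatorname{atan}{\left(\frac{9}{4} \right)}}{32} - \frac{\log{\left(\frac{7}{2} \right)}}{30} + \frac{\log{\left(\frac{15}{2} \right)}}{30} + \frac{3 \operatorname{atan}{\left(\frac{17}{4} \right)}}{32} + \frac{43 \log{\left(\frac{305}{4} \right)}}{960} + \frac{35 \log{\left(\frac{13}{2} \right)}}{96}

The denominator factors as 6 \left(w - 4\right) \left(w - 2\right) \left(w - 1\right) \left(w^{2} + 4\right); partial fractions split f into directly integrable pieces: \frac{43 w + 90}{480 \left(w^{2} + 4\right)} + \frac{1}{30 \left(w - 1\right)} + \frac{35}{96 \left(w - 2\right)} - \frac{39}{80 \left(w - 4\right)}.
F(w) = - \frac{39 \log{\left(w - 4 \right)}}{80} + \frac{35 \log{\left(w - 2 \right)}}{96} + \frac{\log{\left(w - 1 \right)}}{30} + \frac{43 \log{\left(w^{2} + 4 \right)}}{960} + \frac{3 \operatorname{atan}{\left(\frac{w}{2} \right)}}{32} is an antiderivative of f.
Check: d/dw[- \frac{39 \log{\left(w - 4 \right)}}{80} + \frac{35 \log{\left(w - 2 \right)}}{96} + \frac{\log{\left(w - 1 \right)}}{30} + \frac{43 \log{\left(w^{2} + 4 \right)}}{960} + \frac{3 \operatorname{atan}{\left(\frac{w}{2} \right)}}{32}] = \frac{- 6 w^{3} + 2 w^{2} - 2 w + 9}{6 w^{5} - 42 w^{4} + 108 w^{3} - 216 w^{2} + 336 w - 192}, which equals f(w).
F(17/2) = - \frac{39 \log{\left(\frac{9}{2} \right)}}{80} + \frac{\log{\left(\frac{15}{2} \right)}}{30} + \frac{3 \operatorname{atan}{\left(\frac{17}{4} \right)}}{32} + \frac{43 \log{\left(\frac{305}{4} \right)}}{960} + \frac{35 \log{\left(\frac{13}{2} \right)}}{96}; F(9/2) = \frac{\log{\left(\frac{7}{2} \right)}}{30} + \frac{3 \operatorname{atan}{\left(\frac{9}{4} \right)}}{32} + \frac{43 \log{\left(\frac{97}{4} \right)}}{960} + \frac{35 \log{\left(\frac{5}{2} \right)}}{96} + \frac{39 \log{\left(2 \right)}}{80}.
Integral = F(17/2) - F(9/2) = - \frac{39 \log{\left(\frac{9}{2} \right)}}{80} - \frac{39 \log{\left(2 \right)}}{80} - \frac{35 \log{\left(\frac{5}{2} \right)}}{96} - \frac{43 \log{\left(\frac{97}{4} \right)}}{960} - \frac{3 \operatorname{atan}{\left(\frac{9}{4} \right)}}{32} - \frac{\log{\left(\frac{7}{2} \right)}}{30} + \frac{\log{\left(\frac{15}{2} \right)}}{30} + \frac{3 \operatorname{atan}{\left(\frac{17}{4} \right)}}{32} + \frac{43 \log{\left(\frac{305}{4} \right)}}{960} + \frac{35 \log{\left(\frac{13}{2} \right)}}{96}.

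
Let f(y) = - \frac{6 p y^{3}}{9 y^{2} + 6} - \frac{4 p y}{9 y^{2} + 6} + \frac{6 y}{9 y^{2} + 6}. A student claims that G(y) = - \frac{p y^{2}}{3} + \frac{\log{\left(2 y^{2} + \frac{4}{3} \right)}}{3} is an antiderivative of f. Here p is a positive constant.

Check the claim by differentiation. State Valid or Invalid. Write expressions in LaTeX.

d/dy[G] = \frac{- 6 p y^{3} - 4 p y + 6 y}{9 y^{2} + 6}
This equals f(y) exactly, so the claim holds.

Valid. The derivative of G reproduces f.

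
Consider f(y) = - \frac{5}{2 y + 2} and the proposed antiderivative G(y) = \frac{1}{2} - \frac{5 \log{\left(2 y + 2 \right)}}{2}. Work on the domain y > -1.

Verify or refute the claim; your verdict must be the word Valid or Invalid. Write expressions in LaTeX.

Valid. The derivative of G reproduces f.

d/dy[G] = - \frac{5}{2 y + 2}
This equals f(y) exactly, so the claim holds.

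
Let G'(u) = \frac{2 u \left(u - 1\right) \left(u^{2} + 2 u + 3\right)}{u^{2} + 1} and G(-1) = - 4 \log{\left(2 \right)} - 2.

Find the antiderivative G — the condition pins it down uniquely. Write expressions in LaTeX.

G(u) = \frac{2 u^{3}}{3} + u^{2} - 4 \log{\left(u^{2} + 1 \right)} - \frac{7}{3}

Any candidate G(u) must reproduce the stated G'(u) exactly.
A general antiderivative is \frac{2 u^{3}}{3} + u^{2} - 4 \log{\left(u^{2} + 1 \right)} - \frac{4}{3} + C.
The condition gives C = - 4 \log{\left(2 \right)} - 2 - (- 4 \log{\left(2 \right)} - 1) = -1.
So G(u) = \frac{2 u^{3}}{3} + u^{2} - 4 \log{\left(u^{2} + 1 \right)} - \frac{7}{3}.
Check: d/du[\frac{2 u^{3}}{3} + u^{2} - 4 \log{\left(u^{2} + 1 \right)} - \frac{7}{3}] = \frac{2 u^{4} + 2 u^{3} + 2 u^{2} - 6 u}{u^{2} + 1}, which equals G'(u).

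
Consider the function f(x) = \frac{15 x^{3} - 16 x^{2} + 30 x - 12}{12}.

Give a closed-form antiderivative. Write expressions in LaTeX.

An antiderivative is F(x) = \frac{5 x^{4}}{16} - \frac{4 x^{3}}{9} + \frac{5 x^{2}}{4} - x.

A first test for any F(x): its x-derivative must equal f(x) identically.
Check: d/dx[\frac{5 x^{4}}{16} - \frac{4 x^{3}}{9} + \frac{5 x^{2}}{4} - x] = \frac{5 x^{3}}{4} - \frac{4 x^{2}}{3} + \frac{5 x}{2} - 1, which equals f(x).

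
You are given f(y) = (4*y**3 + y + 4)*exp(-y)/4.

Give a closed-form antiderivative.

An antiderivative is F(y) = -(4*y**3 + 12*y**2 + 25*y + 29)*exp(-y)/4.

Recognize the product-rule pattern: f = u'v + uv' with u = -y**3 - 3*y**2 - 25*y/4 - 29/4, v = exp(-y), so integration by parts undoes it.
Check: d/dy[-(4*y**3 + 12*y**2 + 25*y + 29)*exp(-y)/4] = (4*y**3 + y + 4)*exp(-y)/4 = f(y).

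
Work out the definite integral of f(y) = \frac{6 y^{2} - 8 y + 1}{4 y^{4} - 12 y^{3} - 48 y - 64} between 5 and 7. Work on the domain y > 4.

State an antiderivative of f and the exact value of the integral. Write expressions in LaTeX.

The denominator factors as 4 \left(y - 4\right) \left(y + 1\right) \left(y^{2} + 4\right); partial fractions split f into directly integrable pieces: - \frac{y - 56}{80 \left(y^{2} + 4\right)} - \frac{3}{20 \left(y + 1\right)} + \frac{13}{80 \left(y - 4\right)}.
F(y) = \frac{13 \log{\left(y - 4 \right)}}{80} - \frac{3 \log{\left(y + 1 \right)}}{20} - \frac{\log{\left(y^{2} + 4 \right)}}{160} + \frac{7 \operatorname{atan}{\left(\frac{y}{2} \right)}}{20} is an antiderivative of f.
Check: d/dy[\frac{13 \log{\left(y - 4 \right)}}{80} - \frac{3 \log{\left(y + 1 \right)}}{20} - \frac{\log{\left(y^{2} + 4 \right)}}{160} + \frac{7 \operatorname{atan}{\left(\frac{y}{2} \right)}}{20}] = \frac{6 y^{2} - 8 y + 1}{4 y^{4} - 12 y^{3} - 48 y - 64} = f(y).
F(7) = - \frac{3 \log{\left(8 \right)}}{20} - \frac{\log{\left(53 \right)}}{160} + \frac{13 \log{\left(3 \right)}}{80} + \frac{7 \operatorname{atan}{\left(\frac{7}{2} \right)}}{20}; F(5) = - \frac{3 \log{\left(6 \right)}}{20} - \frac{\log{\left(29 \right)}}{160} + \frac{7 \operatorname{atan}{\left(\frac{5}{2} \right)}}{20}.
Integral = F(7) - F(5) = - \frac{7 \operatorname{atan}{\left(\frac{5}{2} \right)}}{20} - \frac{3 \log{\left(8 \right)}}{20} - \frac{\log{\left(53 \right)}}{160} + \frac{\log{\left(29 \right)}}{160} + \frac{13 \log{\left(3 \right)}}{80} + \frac{3 \log{\left(6 \right)}}{20} + \frac{7 \operatorname{atan}{\left(\frac{7}{2} \right)}}{20}.

Antiderivative: F(y) = \frac{13 \log{\left(y - 4 \right)}}{80} - \frac{3 \log{\left(y + 1 \right)}}{20} - \frac{\log{\left(y^{2} + 4 \right)}}{160} + \frac{7 \operatorname{atan}{\left(\frac{y}{2} \right)}}{20}; value = - \frac{7 \operatorname{atan}{\left(\frac{5}{2} \right)}}{20} - \frac{3 \log{\left(8 \right)}}{20} - \frac{\log{\left(53 \right)}}{160} + \frac{\log{\left(29 \right)}}{160} + \frac{13 \log{\left(3 \right)}}{80} + \frac{3 \log{\left(6 \right)}}{20} + \frac{7 \operatorname{atan}{\left(\frac{7}{2} \right)}}{20}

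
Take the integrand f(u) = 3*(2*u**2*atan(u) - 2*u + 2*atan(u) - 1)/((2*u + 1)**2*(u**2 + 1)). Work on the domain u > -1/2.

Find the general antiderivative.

Recognize the product-rule pattern: f = v'r + vr' with v = -3/(2*u + 1), r = atan(u), so integration by parts undoes it.
Check: d/du[-3*atan(u)/(2*u + 1)] = (6*u**2*atan(u) - 6*u + 6*atan(u) - 3)/(4*u**4 + 4*u**3 + 5*u**2 + 4*u + 1), which equals f(u).

F(u) = -3*atan(u)/(2*u + 1) + C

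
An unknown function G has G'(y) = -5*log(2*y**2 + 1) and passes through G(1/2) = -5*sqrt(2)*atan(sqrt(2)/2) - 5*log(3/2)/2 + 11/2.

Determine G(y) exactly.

Recover the given G'(y) by differentiating a candidate G(y); any mismatch rules it out.
A general antiderivative is -5*y*log(2*y**2 + 1) + 10*y - 5*sqrt(2)*atan(sqrt(2)*y) + C.
The condition gives C = -5*sqrt(2)*atan(sqrt(2)/2) - 5*log(3/2)/2 + 11/2 - (-5*sqrt(2)*atan(sqrt(2)/2) - 5*log(3/2)/2 + 5) = 1/2.
So G(y) = -5*y*log(2*y**2 + 1) + 10*y - 5*sqrt(2)*atan(sqrt(2)*y) + 1/2.
Check: d/dy[-5*y*log(2*y**2 + 1) + 10*y - 5*sqrt(2)*atan(sqrt(2)*y) + 1/2] = -5*log(2*y**2 + 1) = G'(y).

G(y) = -5*y*log(2*y**2 + 1) + 10*y - 5*sqrt(2)*atan(sqrt(2)*y) + 1/2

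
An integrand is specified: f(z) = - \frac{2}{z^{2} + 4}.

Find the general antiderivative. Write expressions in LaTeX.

F(z) = - \operatorname{atan}{\left(\frac{z}{2} \right)} + C

Differentiate the proposed F(z) back; it has to land on f(z) exactly.
Check: d/dz[- \operatorname{atan}{\left(\frac{z}{2} \right)}] = - \frac{2}{z^{2} + 4} = f(z).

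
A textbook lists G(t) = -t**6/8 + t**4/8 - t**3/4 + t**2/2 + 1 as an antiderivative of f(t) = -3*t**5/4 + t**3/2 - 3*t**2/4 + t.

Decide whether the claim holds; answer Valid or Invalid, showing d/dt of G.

Valid. The derivative of G reproduces f.

d/dt[G] = -3*t**5/4 + t**3/2 - 3*t**2/4 + t
This equals f(t) exactly, so the claim holds.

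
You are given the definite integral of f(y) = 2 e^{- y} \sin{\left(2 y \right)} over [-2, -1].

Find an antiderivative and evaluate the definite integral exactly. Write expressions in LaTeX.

Differentiate the proposed F(y) back; it has to land on f(y) exactly.
F(y) = - \frac{2 \left(\sin{\left(2 y \right)} + 2 \cos{\left(2 y \right)}\right) e^{- y}}{5} is an antiderivative of f.
Check: d/dy[- \frac{2 \left(\sin{\left(2 y \right)} + 2 \cos{\left(2 y \right)}\right) e^{- y}}{5}] = 2 e^{- y} \sin{\left(2 y \right)} = f(y).
F(-1) = - \frac{4 e \cos{\left(2 \right)}}{5} + \frac{2 e \sin{\left(2 \right)}}{5}; F(-2) = \frac{2 e^{2} \sin{\left(4 \right)}}{5} - \frac{4 e^{2} \cos{\left(4 \right)}}{5}.
Integral = F(-1) - F(-2) = \frac{4 e^{2} \cos{\left(4 \right)}}{5} - \frac{4 e \cos{\left(2 \right)}}{5} + \frac{2 e \sin{\left(2 \right)}}{5} - \frac{2 e^{2} \sin{\left(4 \right)}}{5}.

Antiderivative: F(y) = - \frac{2 \left(\sin{\left(2 y \right)} + 2 \cos{\left(2 y \right)}\right) e^{- y}}{5}; value = \frac{4 e^{2} \cos{\left(4 \right)}}{5} - \frac{4 e \cos{\left(2 \right)}}{5} + \frac{2 e \sin{\left(2 \right)}}{5} - \frac{2 e^{2} \sin{\left(4 \right)}}{5}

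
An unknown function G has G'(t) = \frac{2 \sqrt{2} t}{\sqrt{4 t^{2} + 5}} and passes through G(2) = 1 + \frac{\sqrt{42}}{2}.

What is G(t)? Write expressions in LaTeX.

G(t) = \frac{\sqrt{2} \left(\sqrt{4 t^{2} + 5} + \sqrt{2}\right)}{2}

G'(t) matches the chain-rule pattern g'(h)*h' with inner function h(t) = 2 t^{2} + \frac{5}{2}; substituting u = h(t) collapses the integral.
A general antiderivative is \sqrt{2 t^{2} + \frac{5}{2}} + C.
The condition gives C = 1 + \frac{\sqrt{42}}{2} - (\frac{\sqrt{42}}{2}) = 1.
So G(t) = \frac{\sqrt{2} \left(\sqrt{4 t^{2} + 5} + \sqrt{2}\right)}{2}.
Check: d/dt[\frac{\sqrt{2} \left(\sqrt{4 t^{2} + 5} + \sqrt{2}\right)}{2}] = \frac{2 \sqrt{2} t}{\sqrt{4 t^{2} + 5}} = G'(t).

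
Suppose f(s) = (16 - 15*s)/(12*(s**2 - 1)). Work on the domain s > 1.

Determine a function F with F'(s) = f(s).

An antiderivative is F(s) = -(-log(s - 1) + 31*log(s + 1))/24.

Factor the denominator (12*(s - 1)*(s + 1)) and decompose: f = -31/(24*(s + 1)) + 1/(24*(s - 1)); each piece integrates to a log, atan, or power term.
Check: d/ds[-(-log(s - 1) + 31*log(s + 1))/24] = (16 - 15*s)/(12*s**2 - 12), which equals f(s).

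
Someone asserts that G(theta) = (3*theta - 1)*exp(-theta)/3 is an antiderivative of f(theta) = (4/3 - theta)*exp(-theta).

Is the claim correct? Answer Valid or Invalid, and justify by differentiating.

d/dtheta[G] = (4 - 3*theta)*exp(-theta)/3
This equals f(theta) exactly, so the claim holds.

Valid: G'(theta) = f(theta).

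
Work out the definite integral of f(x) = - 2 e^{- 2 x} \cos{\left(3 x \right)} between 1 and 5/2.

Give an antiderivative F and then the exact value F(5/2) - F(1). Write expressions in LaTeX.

Antiderivative: F(x) = - \frac{6 e^{- 2 x} \sin{\left(3 x \right)}}{13} + \frac{4 e^{- 2 x} \cos{\left(3 x \right)}}{13}; value = - \frac{6 \sin{\left(\frac{15}{2} \right)}}{13 e^{5}} + \frac{4 \cos{\left(\frac{15}{2} \right)}}{13 e^{5}} + \frac{6 \sin{\left(3 \right)}}{13 e^{2}} - \frac{4 \cos{\left(3 \right)}}{13 e^{2}}

A candidate is checked by its d/dx: the result must match f(x).
F(x) = - \frac{6 e^{- 2 x} \sin{\left(3 x \right)}}{13} + \frac{4 e^{- 2 x} \cos{\left(3 x \right)}}{13} is an antiderivative of f.
Check: d/dx[- \frac{6 e^{- 2 x} \sin{\left(3 x \right)}}{13} + \frac{4 e^{- 2 x} \cos{\left(3 x \right)}}{13}] = - 2 e^{- 2 x} \cos{\left(3 x \right)} = f(x).
F(5/2) = - \frac{6 \sin{\left(\frac{15}{2} \right)}}{13 e^{5}} + \frac{4 \cos{\left(\frac{15}{2} \right)}}{13 e^{5}}; F(1) = \frac{4 \cos{\left(3 \right)}}{13 e^{2}} - \frac{6 \sin{\left(3 \right)}}{13 e^{2}}.
Integral = F(5/2) - F(1) = - \frac{6 \sin{\left(\frac{15}{2} \right)}}{13 e^{5}} + \frac{4 \cos{\left(\frac{15}{2} \right)}}{13 e^{5}} + \frac{6 \sin{\left(3 \right)}}{13 e^{2}} - \frac{4 \cos{\left(3 \right)}}{13 e^{2}}.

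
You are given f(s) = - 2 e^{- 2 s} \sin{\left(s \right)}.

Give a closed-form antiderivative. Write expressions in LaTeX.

An antiderivative is F(s) = \frac{2 \left(2 \sin{\left(s \right)} + \cos{\left(s \right)}\right) e^{- 2 s}}{5}.

Differentiate the proposed F(s) back; it has to land on f(s) exactly.
Check: d/ds[\frac{2 \left(2 \sin{\left(s \right)} + \cos{\left(s \right)}\right) e^{- 2 s}}{5}] = - 2 e^{- 2 s} \sin{\left(s \right)} = f(s).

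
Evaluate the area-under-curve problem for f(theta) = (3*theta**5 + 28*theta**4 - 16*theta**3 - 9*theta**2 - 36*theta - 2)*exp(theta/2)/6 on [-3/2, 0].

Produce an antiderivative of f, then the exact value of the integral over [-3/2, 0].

Antiderivative: F(theta) = (theta**5 - 2*theta**4/3 - 3*theta**2 - 2/3)*exp(theta/2); value = -2/3 + 1765*exp(-3/4)/96

Recognize the product-rule pattern: f = u'v + uv' with u = theta**5 - 2*theta**4/3 - 3*theta**2 - 2/3, v = exp(theta/2), so integration by parts undoes it.
F(theta) = (theta**5 - 2*theta**4/3 - 3*theta**2 - 2/3)*exp(theta/2) is an antiderivative of f.
Check: d/dtheta[(theta**5 - 2*theta**4/3 - 3*theta**2 - 2/3)*exp(theta/2)] = theta**5*exp(theta/2)/2 + 14*theta**4*exp(theta/2)/3 - 8*theta**3*exp(theta/2)/3 - 3*theta**2*exp(theta/2)/2 - 6*theta*exp(theta/2) - exp(theta/2)/3, which equals f(theta).
F(0) = -2/3; F(-3/2) = -1765*exp(-3/4)/96.
Integral = F(0) - F(-3/2) = -2/3 + 1765*exp(-3/4)/96.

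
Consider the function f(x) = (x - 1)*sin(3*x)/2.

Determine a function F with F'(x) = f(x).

An antiderivative is F(x) = -x*cos(3*x)/6 + sin(3*x)/18 + cos(3*x)/6.

Whatever form F(x) takes, F'(x) = f(x) is non-negotiable.
Check: d/dx[-x*cos(3*x)/6 + sin(3*x)/18 + cos(3*x)/6] = x*sin(3*x)/2 - sin(3*x)/2, which equals f(x).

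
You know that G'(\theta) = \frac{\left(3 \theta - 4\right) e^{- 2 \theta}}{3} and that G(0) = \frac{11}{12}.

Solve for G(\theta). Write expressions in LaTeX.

Recognize the product-rule pattern: G'(\theta) = u'v + uv' with u = \frac{5}{12} - \frac{\theta}{2}, v = e^{- 2 \theta}, so integration by parts undoes it.
A general antiderivative is \frac{\left(5 - 6 \theta\right) e^{- 2 \theta}}{12} + C.
The condition gives C = \frac{11}{12} - (\frac{5}{12}) = \frac{1}{2}.
So G(\theta) = \frac{\left(- 6 \theta + 6 e^{2 \theta} + 5\right) e^{- 2 \theta}}{12}.
Check: d/d\theta[\frac{\left(- 6 \theta + 6 e^{2 \theta} + 5\right) e^{- 2 \theta}}{12}] = \frac{\left(3 \theta - 4\right) e^{- 2 \theta}}{3} = G'(\theta).

G(\theta) = \frac{\left(- 6 \theta + 6 e^{2 \theta} + 5\right) e^{- 2 \theta}}{12}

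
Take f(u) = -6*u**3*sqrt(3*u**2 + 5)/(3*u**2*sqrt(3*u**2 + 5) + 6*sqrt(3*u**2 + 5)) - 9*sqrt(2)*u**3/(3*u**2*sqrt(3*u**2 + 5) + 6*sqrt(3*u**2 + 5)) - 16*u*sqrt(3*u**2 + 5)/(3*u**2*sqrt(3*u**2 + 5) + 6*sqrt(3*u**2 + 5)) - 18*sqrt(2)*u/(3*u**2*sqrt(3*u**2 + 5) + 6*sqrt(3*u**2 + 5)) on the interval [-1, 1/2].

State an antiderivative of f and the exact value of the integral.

Integrate term by term and add the pieces.
F(u) = -u**2 - sqrt(2)*sqrt(3*u**2 + 5) - 2*log(u**2/2 + 1)/3 is an antiderivative of f.
Check: d/du[-u**2 - sqrt(2)*sqrt(3*u**2 + 5) - 2*log(u**2/2 + 1)/3] = (-6*u**3*sqrt(3*u**2 + 5) - 9*sqrt(2)*u**3 - 16*u*sqrt(3*u**2 + 5) - 18*sqrt(2)*u)/(3*u**2*sqrt(3*u**2 + 5) + 6*sqrt(3*u**2 + 5)), which equals f(u).
F(1/2) = -sqrt(46)/2 - 1/4 - 2*log(9/8)/3; F(-1) = -5 - 2*log(3/2)/3.
Integral = F(1/2) - F(-1) = -sqrt(46)/2 - 2*log(27/8)/3 + 2*log(9/2)/3 + 19/4.

Antiderivative: F(u) = -u**2 - sqrt(2)*sqrt(3*u**2 + 5) - 2*log(u**2/2 + 1)/3; value = -sqrt(46)/2 - 2*log(27/8)/3 + 2*log(9/2)/3 + 19/4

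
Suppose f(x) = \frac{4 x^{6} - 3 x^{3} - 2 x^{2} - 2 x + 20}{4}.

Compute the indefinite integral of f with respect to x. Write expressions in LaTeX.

F(x) = \frac{x^{7}}{7} - \frac{3 x^{4}}{16} - \frac{x^{3}}{6} - \frac{x^{2}}{4} + 5 x + C

Check any antiderivative F(x) by computing F'(x) and comparing it with f(x).
Check: d/dx[\frac{x^{7}}{7} - \frac{3 x^{4}}{16} - \frac{x^{3}}{6} - \frac{x^{2}}{4} + 5 x] = x^{6} - \frac{3 x^{3}}{4} - \frac{x^{2}}{2} - \frac{x}{2} + 5, which equals f(x).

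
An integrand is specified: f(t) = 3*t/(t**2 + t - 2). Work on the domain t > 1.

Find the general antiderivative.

The denominator factors as (t - 1)*(t + 2); partial fractions split f into directly integrable pieces: 2/(t + 2) + 1/(t - 1).
Check: d/dt[log(t - 1) + 2*log(t + 2)] = 3*t/(t**2 + t - 2) = f(t).

F(t) = log(t - 1) + 2*log(t + 2) + C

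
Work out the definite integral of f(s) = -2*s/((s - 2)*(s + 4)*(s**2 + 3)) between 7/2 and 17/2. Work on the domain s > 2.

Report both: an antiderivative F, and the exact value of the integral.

Antiderivative: F(s) = -(38*log(s - 2) + 28*log(s + 4) - 33*log(s**2 + 3) + 12*sqrt(3)*atan(sqrt(3)*s/3))/399; value = -11*log(61/4)/133 - 2*log(13/2)/21 - 4*log(25/2)/57 - 4*sqrt(3)*atan(17*sqrt(3)/6)/133 + 2*log(3/2)/21 + 4*sqrt(3)*atan(7*sqrt(3)/6)/133 + 4*log(15/2)/57 + 11*log(301/4)/133

Factor the denominator ((s - 2)*(s + 4)*(s**2 + 3)) and decompose: f = 2*(11*s - 6)/(133*(s**2 + 3)) - 4/(57*(s + 4)) - 2/(21*(s - 2)); each piece integrates to a log, atan, or power term.
F(s) = -(38*log(s - 2) + 28*log(s + 4) - 33*log(s**2 + 3) + 12*sqrt(3)*atan(sqrt(3)*s/3))/399 is an antiderivative of f.
Check: d/ds[-(38*log(s - 2) + 28*log(s + 4) - 33*log(s**2 + 3) + 12*sqrt(3)*atan(sqrt(3)*s/3))/399] = -2*s/(s**4 + 2*s**3 - 5*s**2 + 6*s - 24), which equals f(s).
F(17/2) = -2*log(13/2)/21 - 4*log(25/2)/57 - 4*sqrt(3)*atan(17*sqrt(3)/6)/133 + 11*log(301/4)/133; F(7/2) = -4*log(15/2)/57 - 4*sqrt(3)*atan(7*sqrt(3)/6)/133 - 2*log(3/2)/21 + 11*log(61/4)/133.
Integral = F(17/2) - F(7/2) = -11*log(61/4)/133 - 2*log(13/2)/21 - 4*log(25/2)/57 - 4*sqrt(3)*atan(17*sqrt(3)/6)/133 + 2*log(3/2)/21 + 4*sqrt(3)*atan(7*sqrt(3)/6)/133 + 4*log(15/2)/57 + 11*log(301/4)/133.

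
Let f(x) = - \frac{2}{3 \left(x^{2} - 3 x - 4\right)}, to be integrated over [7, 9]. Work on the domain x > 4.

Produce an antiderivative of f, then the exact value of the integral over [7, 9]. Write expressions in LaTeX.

Antiderivative: F(x) = - \frac{2 \log{\left(x - 4 \right)}}{15} + \frac{2 \log{\left(x + 1 \right)}}{15}; value = - \frac{2 \log{\left(8 \right)}}{15} - \frac{2 \log{\left(5 \right)}}{15} + \frac{2 \log{\left(3 \right)}}{15} + \frac{2 \log{\left(10 \right)}}{15}

Factor the denominator (3 \left(x - 4\right) \left(x + 1\right)) and decompose: f = \frac{2}{15 \left(x + 1\right)} - \frac{2}{15 \left(x - 4\right)}; each piece integrates to a log, atan, or power term.
F(x) = - \frac{2 \log{\left(x - 4 \right)}}{15} + \frac{2 \log{\left(x + 1 \right)}}{15} is an antiderivative of f.
Check: d/dx[- \frac{2 \log{\left(x - 4 \right)}}{15} + \frac{2 \log{\left(x + 1 \right)}}{15}] = - \frac{2}{3 x^{2} - 9 x - 12}, which equals f(x).
F(9) = - \frac{2 \log{\left(5 \right)}}{15} + \frac{2 \log{\left(10 \right)}}{15}; F(7) = - \frac{2 \log{\left(3 \right)}}{15} + \frac{2 \log{\left(8 \right)}}{15}.
Integral = F(9) - F(7) = - \frac{2 \log{\left(8 \right)}}{15} - \frac{2 \log{\left(5 \right)}}{15} + \frac{2 \log{\left(3 \right)}}{15} + \frac{2 \log{\left(10 \right)}}{15}.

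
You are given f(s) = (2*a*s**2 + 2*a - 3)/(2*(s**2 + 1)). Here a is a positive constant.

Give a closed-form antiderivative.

An antiderivative is F(s) = a*s - 3*atan(s)/2.

For F(s) to be correct the identity F'(s) - f(s) = 0 must hold.
Check: d/ds[a*s - 3*atan(s)/2] = (2*a*s**2 + 2*a - 3)/(2*s**2 + 2), which equals f(s).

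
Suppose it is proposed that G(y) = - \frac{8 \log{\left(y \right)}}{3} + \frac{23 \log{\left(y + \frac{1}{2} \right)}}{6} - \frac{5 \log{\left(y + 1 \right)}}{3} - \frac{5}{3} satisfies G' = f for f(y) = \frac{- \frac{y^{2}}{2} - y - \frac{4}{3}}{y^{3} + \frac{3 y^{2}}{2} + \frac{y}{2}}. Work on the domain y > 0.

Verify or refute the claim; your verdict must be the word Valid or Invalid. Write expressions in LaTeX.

Valid: G'(y) = f(y).

d/dy[G] = \frac{- 3 y^{2} - 6 y - 8}{6 y^{3} + 9 y^{2} + 3 y}
This equals f(y) exactly, so the claim holds.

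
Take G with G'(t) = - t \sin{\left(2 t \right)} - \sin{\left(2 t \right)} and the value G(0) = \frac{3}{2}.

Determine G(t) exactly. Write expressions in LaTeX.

G(t) = \frac{t \cos{\left(2 t \right)}}{2} - \frac{\sin{\left(2 t \right)}}{4} + \frac{\cos{\left(2 t \right)}}{2} + 1

The integrand splits into summands that can be handled one at a time.
A general antiderivative is \frac{t \cos{\left(2 t \right)}}{2} - \frac{\sin{\left(2 t \right)}}{4} + \frac{\cos{\left(2 t \right)}}{2} + C.
The condition gives C = \frac{3}{2} - (\frac{1}{2}) = 1.
So G(t) = \frac{t \cos{\left(2 t \right)}}{2} - \frac{\sin{\left(2 t \right)}}{4} + \frac{\cos{\left(2 t \right)}}{2} + 1.
Check: d/dt[\frac{t \cos{\left(2 t \right)}}{2} - \frac{\sin{\left(2 t \right)}}{4} + \frac{\cos{\left(2 t \right)}}{2} + 1] = - t \sin{\left(2 t \right)} - \sin{\left(2 t \right)} = G'(t).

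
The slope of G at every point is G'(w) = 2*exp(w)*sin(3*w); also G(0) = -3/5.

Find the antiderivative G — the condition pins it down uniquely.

G(w) = -(-sin(3*w) + 3*cos(3*w))*exp(w)/5

Differentiate the proposed G(w) back; it has to land on the given G'(w).
A general antiderivative is exp(w)*sin(3*w)/5 - 3*exp(w)*cos(3*w)/5 + C.
The condition gives C = -3/5 - (-3/5) = 0.
So G(w) = -(-sin(3*w) + 3*cos(3*w))*exp(w)/5.
Check: d/dw[-(-sin(3*w) + 3*cos(3*w))*exp(w)/5] = 2*exp(w)*sin(3*w) = G'(w).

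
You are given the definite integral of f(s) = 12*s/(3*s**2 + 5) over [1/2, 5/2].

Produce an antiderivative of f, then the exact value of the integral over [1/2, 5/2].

Antiderivative: F(s) = 2*log(3*s**2/2 + 5/2); value = -2*log(23/8) + 2*log(95/8)

f matches the chain-rule pattern g'(h)*h' with inner function h(s) = 3*s**2/2 + 5/2; substituting u = h(s) collapses the integral.
F(s) = 2*log(3*s**2/2 + 5/2) is an antiderivative of f.
Check: d/ds[2*log(3*s**2/2 + 5/2)] = 12*s/(3*s**2 + 5) = f(s).
F(5/2) = 2*log(95/8); F(1/2) = 2*log(23/8).
Integral = F(5/2) - F(1/2) = -2*log(23/8) + 2*log(95/8).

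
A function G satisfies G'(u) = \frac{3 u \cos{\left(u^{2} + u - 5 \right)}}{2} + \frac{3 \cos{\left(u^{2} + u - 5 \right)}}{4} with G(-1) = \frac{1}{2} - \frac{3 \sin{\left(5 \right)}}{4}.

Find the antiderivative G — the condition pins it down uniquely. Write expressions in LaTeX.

G'(u) matches the chain-rule pattern g'(h)*h' with inner function h(u) = u^{2} + u - 5; substituting w = h(u) collapses the integral.
A general antiderivative is \frac{3 \sin{\left(u^{2} + u - 5 \right)}}{4} + C.
The condition gives C = \frac{1}{2} - \frac{3 \sin{\left(5 \right)}}{4} - (- \frac{3 \sin{\left(5 \right)}}{4}) = \frac{1}{2}.
So G(u) = \frac{3 \sin{\left(u^{2} + u - 5 \right)}}{4} + \frac{1}{2}.
Check: d/du[\frac{3 \sin{\left(u^{2} + u - 5 \right)}}{4} + \frac{1}{2}] = \frac{3 u \cos{\left(u^{2} + u - 5 \right)}}{2} + \frac{3 \cos{\left(u^{2} + u - 5 \right)}}{4} = G'(u).

G(u) = \frac{3 \sin{\left(u^{2} + u - 5 \right)}}{4} + \frac{1}{2}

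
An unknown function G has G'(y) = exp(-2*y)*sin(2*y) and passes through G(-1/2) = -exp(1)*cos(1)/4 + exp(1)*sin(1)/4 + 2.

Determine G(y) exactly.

A candidate passes only if d/dy[G] lands on the given G'(y) exactly.
A general antiderivative is -exp(-2*y)*sin(2*y)/4 - exp(-2*y)*cos(2*y)/4 + C.
The condition gives C = -exp(1)*cos(1)/4 + exp(1)*sin(1)/4 + 2 - (-exp(1)*cos(1)/4 + exp(1)*sin(1)/4) = 2.
So G(y) = (8*exp(2*y) - sin(2*y) - cos(2*y))*exp(-2*y)/4.
Check: d/dy[(8*exp(2*y) - sin(2*y) - cos(2*y))*exp(-2*y)/4] = exp(-2*y)*sin(2*y) = G'(y).

G(y) = (8*exp(2*y) - sin(2*y) - cos(2*y))*exp(-2*y)/4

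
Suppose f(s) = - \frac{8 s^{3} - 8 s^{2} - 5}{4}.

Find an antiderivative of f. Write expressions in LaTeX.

Since d/ds undoes antidifferentiation here, F'(s) = f(s) is required of F(s).
Check: d/ds[- \frac{s^{4}}{2} + \frac{2 s^{3}}{3} + \frac{5 s}{4}] = - 2 s^{3} + 2 s^{2} + \frac{5}{4}, which equals f(s).

An antiderivative is F(s) = - \frac{s^{4}}{2} + \frac{2 s^{3}}{3} + \frac{5 s}{4}.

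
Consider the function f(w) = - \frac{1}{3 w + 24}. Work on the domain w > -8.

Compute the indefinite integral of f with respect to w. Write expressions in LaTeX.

F(w) = - \frac{\log{\left(\frac{w}{2} + 4 \right)}}{3} + C

A candidate is checked by its d/dw: the result must match f(w).
Check: d/dw[- \frac{\log{\left(\frac{w}{2} + 4 \right)}}{3}] = - \frac{1}{3 w + 24} = f(w).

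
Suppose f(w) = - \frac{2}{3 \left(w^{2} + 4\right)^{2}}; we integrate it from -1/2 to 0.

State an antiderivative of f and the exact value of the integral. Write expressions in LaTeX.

Antiderivative: F(w) = - \frac{2 w}{24 w^{2} + 96} - \frac{\operatorname{atan}{\left(\frac{w}{2} \right)}}{24}; value = - \frac{\operatorname{atan}{\left(\frac{1}{4} \right)}}{24} - \frac{1}{102}

Recover f(w) by differentiating a candidate F(w); any mismatch rules it out.
F(w) = - \frac{2 w}{24 w^{2} + 96} - \frac{\operatorname{atan}{\left(\frac{w}{2} \right)}}{24} is an antiderivative of f.
Check: d/dw[- \frac{2 w}{24 w^{2} + 96} - \frac{\operatorname{atan}{\left(\frac{w}{2} \right)}}{24}] = - \frac{2}{3 w^{4} + 24 w^{2} + 48}, which equals f(w).
F(0) = 0; F(-1/2) = \frac{1}{102} + \frac{\operatorname{atan}{\left(\frac{1}{4} \right)}}{24}.
Integral = F(0) - F(-1/2) = - \frac{\operatorname{atan}{\left(\frac{1}{4} \right)}}{24} - \frac{1}{102}.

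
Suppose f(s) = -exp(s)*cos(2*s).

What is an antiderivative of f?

An antiderivative is F(s) = -2*exp(s)*sin(2*s)/5 - exp(s)*cos(2*s)/5.

Since d/ds undoes antidifferentiation here, F'(s) = f(s) is required of F(s).
Check: d/ds[-2*exp(s)*sin(2*s)/5 - exp(s)*cos(2*s)/5] = -exp(s)*cos(2*s) = f(s).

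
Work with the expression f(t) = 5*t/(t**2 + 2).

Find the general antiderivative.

F(t) = 5*log(t**2/2 + 1)/2 + C

f matches the chain-rule pattern g'(h)*h' with inner function h(t) = t**2/2 + 1; substituting u = h(t) collapses the integral.
Check: d/dt[5*log(t**2/2 + 1)/2] = 5*t/(t**2 + 2) = f(t).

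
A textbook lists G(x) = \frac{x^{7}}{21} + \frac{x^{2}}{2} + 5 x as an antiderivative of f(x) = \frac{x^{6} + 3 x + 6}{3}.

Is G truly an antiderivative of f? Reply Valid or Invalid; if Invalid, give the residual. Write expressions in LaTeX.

d/dx[G] = \frac{x^{6}}{3} + x + 5
d/dx[G] - f(x) = 3 != 0.

Invalid: d/dx[G] - f = 3, which is not 0.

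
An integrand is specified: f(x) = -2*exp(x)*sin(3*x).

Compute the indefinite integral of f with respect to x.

Check any antiderivative F(x) by computing F'(x) and comparing it with f(x).
Check: d/dx[(-sin(3*x) + 3*cos(3*x))*exp(x)/5] = -2*exp(x)*sin(3*x) = f(x).

F(x) = (-sin(3*x) + 3*cos(3*x))*exp(x)/5 + C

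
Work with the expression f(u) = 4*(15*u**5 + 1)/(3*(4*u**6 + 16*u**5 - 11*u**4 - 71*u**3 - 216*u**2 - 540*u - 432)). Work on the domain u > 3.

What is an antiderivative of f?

An antiderivative is F(u) = 14584*log(u - 3)/22113 - 1244033*log(u + 3/2)/759375 + 15359*log(u + 4)/2625 + 15559*log(u**2 + 4)/243750 - 95488*atan(u/2)/121875 - 3613/(6750*u + 10125).

The denominator factors as 3*(u - 3)*(u + 4)*(2*u + 3)**2*(u**2 + 4); partial fractions split f into directly integrable pieces: (15559*u - 190976)/(121875*(u**2 + 4)) - 2488066/(759375*(2*u + 3)) + 7226/(3375*(2*u + 3)**2) + 15359/(2625*(u + 4)) + 14584/(22113*(u - 3)).
Check: d/du[14584*log(u - 3)/22113 - 1244033*log(u + 3/2)/759375 + 15359*log(u + 4)/2625 + 15559*log(u**2 + 4)/243750 - 95488*atan(u/2)/121875 - 3613/(6750*u + 10125)] = (60*u**5 + 4)/(12*u**6 + 48*u**5 - 33*u**4 - 213*u**3 - 648*u**2 - 1620*u - 1296), which equals f(u).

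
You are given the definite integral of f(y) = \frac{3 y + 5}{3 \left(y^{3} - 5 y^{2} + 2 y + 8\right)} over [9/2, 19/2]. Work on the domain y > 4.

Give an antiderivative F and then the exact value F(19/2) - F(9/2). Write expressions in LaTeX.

Factor the denominator (3 \left(y - 4\right) \left(y - 2\right) \left(y + 1\right)) and decompose: f = \frac{2}{45 \left(y + 1\right)} - \frac{11}{18 \left(y - 2\right)} + \frac{17}{30 \left(y - 4\right)}; each piece integrates to a log, atan, or power term.
F(y) = \frac{17 \log{\left(y - 4 \right)}}{30} - \frac{11 \log{\left(y - 2 \right)}}{18} + \frac{2 \log{\left(y + 1 \right)}}{45} is an antiderivative of f.
Check: d/dy[\frac{17 \log{\left(y - 4 \right)}}{30} - \frac{11 \log{\left(y - 2 \right)}}{18} + \frac{2 \log{\left(y + 1 \right)}}{45}] = \frac{3 y + 5}{3 y^{3} - 15 y^{2} + 6 y + 24}, which equals f(y).
F(19/2) = - \frac{11 \log{\left(\frac{15}{2} \right)}}{18} + \frac{2 \log{\left(\frac{21}{2} \right)}}{45} + \frac{17 \log{\left(\frac{11}{2} \right)}}{30}; F(9/2) = - \frac{11 \log{\left(\frac{5}{2} \right)}}{18} - \frac{17 \log{\left(2 \right)}}{30} + \frac{2 \log{\left(\frac{11}{2} \right)}}{45}.
Integral = F(19/2) - F(9/2) = - \frac{11 \log{\left(\frac{15}{2} \right)}}{18} + \frac{2 \log{\left(\frac{21}{2} \right)}}{45} + \frac{17 \log{\left(2 \right)}}{30} + \frac{11 \log{\left(\frac{5}{2} \right)}}{18} + \frac{47 \log{\left(\frac{11}{2} \right)}}{90}.

Antiderivative: F(y) = \frac{17 \log{\left(y - 4 \right)}}{30} - \frac{11 \log{\left(y - 2 \right)}}{18} + \frac{2 \log{\left(y + 1 \right)}}{45}; value = - \frac{11 \log{\left(\frac{15}{2} \right)}}{18} + \frac{2 \log{\left(\frac{21}{2} \right)}}{45} + \frac{17 \log{\left(2 \right)}}{30} + \frac{11 \log{\left(\frac{5}{2} \right)}}{18} + \frac{47 \log{\left(\frac{11}{2} \right)}}{90}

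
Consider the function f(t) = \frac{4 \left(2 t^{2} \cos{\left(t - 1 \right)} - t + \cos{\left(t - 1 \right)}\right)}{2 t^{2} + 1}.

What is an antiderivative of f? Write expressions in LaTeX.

Check any antiderivative F(t) by computing F'(t) and comparing it with f(t).
Check: d/dt[- \log{\left(2 t^{2} + 1 \right)} + 4 \sin{\left(t - 1 \right)}] = \frac{8 t^{2} \cos{\left(t - 1 \right)} - 4 t + 4 \cos{\left(t - 1 \right)}}{2 t^{2} + 1}, which equals f(t).

An antiderivative is F(t) = - \log{\left(2 t^{2} + 1 \right)} + 4 \sin{\left(t - 1 \right)}.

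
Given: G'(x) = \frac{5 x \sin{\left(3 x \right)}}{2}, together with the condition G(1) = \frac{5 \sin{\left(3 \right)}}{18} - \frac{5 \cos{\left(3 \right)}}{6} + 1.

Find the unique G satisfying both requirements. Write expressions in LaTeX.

G(x) = - \frac{5 x \cos{\left(3 x \right)}}{6} + \frac{5 \sin{\left(3 x \right)}}{18} + 1

For G(x) to be correct, d/dx[G] must agree with the stated G'(x) identically.
A general antiderivative is - \frac{5 x \cos{\left(3 x \right)}}{6} + \frac{5 \sin{\left(3 x \right)}}{18} + C.
The condition gives C = \frac{5 \sin{\left(3 \right)}}{18} - \frac{5 \cos{\left(3 \right)}}{6} + 1 - (\frac{5 \sin{\left(3 \right)}}{18} - \frac{5 \cos{\left(3 \right)}}{6}) = 1.
So G(x) = - \frac{5 x \cos{\left(3 x \right)}}{6} + \frac{5 \sin{\left(3 x \right)}}{18} + 1.
Check: d/dx[- \frac{5 x \cos{\left(3 x \right)}}{6} + \frac{5 \sin{\left(3 x \right)}}{18} + 1] = \frac{5 x \sin{\left(3 x \right)}}{2} = G'(x).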